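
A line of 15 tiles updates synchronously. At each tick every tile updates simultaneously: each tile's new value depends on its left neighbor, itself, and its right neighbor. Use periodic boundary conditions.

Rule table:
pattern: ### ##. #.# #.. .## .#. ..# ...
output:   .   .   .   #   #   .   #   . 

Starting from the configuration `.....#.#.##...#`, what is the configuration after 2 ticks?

.#.#.#..#......

tick 1: #...#....#.#.#.
tick 2: .#.#.#..#......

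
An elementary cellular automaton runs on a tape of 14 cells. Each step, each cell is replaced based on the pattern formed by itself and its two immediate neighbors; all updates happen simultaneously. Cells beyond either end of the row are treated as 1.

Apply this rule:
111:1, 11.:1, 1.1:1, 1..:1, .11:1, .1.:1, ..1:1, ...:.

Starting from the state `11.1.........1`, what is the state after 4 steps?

11111111.11111

11111.......11
111111.....111
1111111...1111
11111111.11111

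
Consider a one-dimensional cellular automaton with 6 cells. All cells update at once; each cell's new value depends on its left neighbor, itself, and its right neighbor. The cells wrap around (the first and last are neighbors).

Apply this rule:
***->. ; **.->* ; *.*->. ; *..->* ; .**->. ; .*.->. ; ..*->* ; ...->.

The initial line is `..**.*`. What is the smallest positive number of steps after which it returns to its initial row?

**.*..
.*..**
..**.*

3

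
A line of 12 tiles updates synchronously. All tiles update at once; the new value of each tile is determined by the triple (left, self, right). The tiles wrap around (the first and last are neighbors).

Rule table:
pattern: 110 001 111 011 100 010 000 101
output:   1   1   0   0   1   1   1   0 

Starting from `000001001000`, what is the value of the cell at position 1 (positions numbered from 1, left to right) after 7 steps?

1

111111111111
000000000000
111111111111  (repeats step 1; period 2)
step 7: 111111111111
position 1 holds 1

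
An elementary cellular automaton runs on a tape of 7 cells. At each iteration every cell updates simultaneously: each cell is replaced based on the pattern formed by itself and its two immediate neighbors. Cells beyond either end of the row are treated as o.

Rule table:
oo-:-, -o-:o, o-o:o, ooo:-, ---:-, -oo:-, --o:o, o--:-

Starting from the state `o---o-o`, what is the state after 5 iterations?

---ooo-
--o---o
-oo--o-
o---ooo
---o---

---o---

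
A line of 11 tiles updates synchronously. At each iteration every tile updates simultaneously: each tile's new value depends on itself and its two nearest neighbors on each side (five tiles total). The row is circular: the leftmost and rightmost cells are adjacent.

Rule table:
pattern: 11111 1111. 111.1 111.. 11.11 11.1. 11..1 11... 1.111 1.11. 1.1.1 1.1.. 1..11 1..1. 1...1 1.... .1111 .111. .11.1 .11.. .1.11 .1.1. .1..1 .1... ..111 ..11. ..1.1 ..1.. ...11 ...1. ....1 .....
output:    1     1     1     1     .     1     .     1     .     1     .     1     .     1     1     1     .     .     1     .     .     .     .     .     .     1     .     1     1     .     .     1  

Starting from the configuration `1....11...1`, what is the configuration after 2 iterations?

.11.11...11

.11.11.1111
.11.11...11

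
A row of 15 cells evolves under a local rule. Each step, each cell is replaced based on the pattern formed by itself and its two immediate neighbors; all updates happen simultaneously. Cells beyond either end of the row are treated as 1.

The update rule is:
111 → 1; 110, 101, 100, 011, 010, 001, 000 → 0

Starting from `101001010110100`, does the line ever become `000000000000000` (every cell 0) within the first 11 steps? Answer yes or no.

yes

000000000000000
all cells are 0 at step 1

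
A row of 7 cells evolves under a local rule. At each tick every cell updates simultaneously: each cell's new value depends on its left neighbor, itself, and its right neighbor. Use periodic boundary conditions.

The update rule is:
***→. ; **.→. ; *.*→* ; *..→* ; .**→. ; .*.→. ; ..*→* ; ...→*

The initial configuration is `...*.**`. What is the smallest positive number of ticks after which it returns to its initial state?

***.*..
...*.**

2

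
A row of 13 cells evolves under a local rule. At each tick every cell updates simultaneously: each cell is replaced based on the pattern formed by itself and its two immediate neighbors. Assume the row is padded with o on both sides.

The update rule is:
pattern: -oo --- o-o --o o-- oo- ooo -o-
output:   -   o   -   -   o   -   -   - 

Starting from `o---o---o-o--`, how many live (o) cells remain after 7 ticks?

6

-oo--oo----o-
---o---ooo---
oo--oo----oo-
--o---ooo----
o--oo----ooo-
-o---ooo-----
--oo----oooo-
count of o: 6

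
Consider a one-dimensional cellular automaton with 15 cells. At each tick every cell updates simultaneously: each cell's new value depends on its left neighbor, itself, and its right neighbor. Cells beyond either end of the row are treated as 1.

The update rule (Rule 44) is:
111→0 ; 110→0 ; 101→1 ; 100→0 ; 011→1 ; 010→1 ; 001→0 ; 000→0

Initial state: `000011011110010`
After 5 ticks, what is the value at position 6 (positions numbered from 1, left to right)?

000010110000011
000011100000010
000010000000011
000010000000010
000010000000011
position 6 holds 0

0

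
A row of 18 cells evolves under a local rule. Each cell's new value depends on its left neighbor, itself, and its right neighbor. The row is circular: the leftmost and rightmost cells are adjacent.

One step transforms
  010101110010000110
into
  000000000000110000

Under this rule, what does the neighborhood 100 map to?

At position 8 the neighborhood is 100; the next row has 0 there.

0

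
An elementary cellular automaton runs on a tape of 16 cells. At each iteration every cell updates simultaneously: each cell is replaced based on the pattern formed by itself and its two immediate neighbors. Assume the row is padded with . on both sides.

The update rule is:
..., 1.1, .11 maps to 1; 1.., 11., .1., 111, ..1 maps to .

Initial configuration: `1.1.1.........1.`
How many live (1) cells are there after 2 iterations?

4

iteration 1: .1.1..1111111...
iteration 2: ..1...1.......11
count of 1: 4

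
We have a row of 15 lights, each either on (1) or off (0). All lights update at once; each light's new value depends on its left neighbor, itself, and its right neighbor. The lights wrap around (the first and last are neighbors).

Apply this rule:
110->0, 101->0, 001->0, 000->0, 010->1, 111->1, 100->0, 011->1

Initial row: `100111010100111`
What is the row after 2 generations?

000100010100110

000110010100111
000100010100110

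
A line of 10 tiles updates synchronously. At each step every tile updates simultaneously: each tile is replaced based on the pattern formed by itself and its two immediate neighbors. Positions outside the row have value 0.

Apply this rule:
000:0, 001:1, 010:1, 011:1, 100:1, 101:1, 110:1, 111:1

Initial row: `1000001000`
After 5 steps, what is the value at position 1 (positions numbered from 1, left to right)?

1

1100011100
1110111110
1111111111
1111111111  (fixed point — unchanged through step 5)
position 1 holds 1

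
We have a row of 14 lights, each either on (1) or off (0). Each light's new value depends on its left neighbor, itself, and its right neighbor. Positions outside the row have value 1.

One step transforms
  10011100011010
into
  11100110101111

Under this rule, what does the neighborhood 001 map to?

At position 2 the neighborhood is 001; the next row has 1 there.

1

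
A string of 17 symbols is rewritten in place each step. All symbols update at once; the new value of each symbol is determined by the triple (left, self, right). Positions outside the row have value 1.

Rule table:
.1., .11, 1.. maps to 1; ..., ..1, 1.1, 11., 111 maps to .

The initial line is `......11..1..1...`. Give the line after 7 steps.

1.....1.1.11.11..
.1....1.1.1..1.1.
.11...1.1.11.1.1.
.1.1..1.1.1..1.1.
.1.11.1.1.11.1.1.
.1.1..1.1.1..1.1.  (repeats step 4; period 2)
step 7: .1.11.1.1.11.1.1.

.1.11.1.1.11.1.1.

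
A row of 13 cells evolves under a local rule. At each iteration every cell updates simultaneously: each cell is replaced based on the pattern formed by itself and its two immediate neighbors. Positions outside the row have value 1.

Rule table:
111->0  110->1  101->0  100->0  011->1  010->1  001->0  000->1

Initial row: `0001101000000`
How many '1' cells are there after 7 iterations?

0101101011110
0101101010010
0101101010010  (fixed point — unchanged through iteration 7)
count of 1: 6

6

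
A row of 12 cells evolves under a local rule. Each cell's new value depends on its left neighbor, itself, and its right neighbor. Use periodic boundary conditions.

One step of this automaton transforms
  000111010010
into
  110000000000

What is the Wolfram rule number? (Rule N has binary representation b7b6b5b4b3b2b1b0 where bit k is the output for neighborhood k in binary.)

position 4: 111 → 0  (bit 7 = 0)
position 5: 110 → 0  (bit 6 = 0)
position 6: 101 → 0  (bit 5 = 0)
position 8: 100 → 0  (bit 4 = 0)
position 3: 011 → 0  (bit 3 = 0)
position 7: 010 → 0  (bit 2 = 0)
position 2: 001 → 0  (bit 1 = 0)
position 0: 000 → 1  (bit 0 = 1)
bits b7..b0 = 00000001 = 1

1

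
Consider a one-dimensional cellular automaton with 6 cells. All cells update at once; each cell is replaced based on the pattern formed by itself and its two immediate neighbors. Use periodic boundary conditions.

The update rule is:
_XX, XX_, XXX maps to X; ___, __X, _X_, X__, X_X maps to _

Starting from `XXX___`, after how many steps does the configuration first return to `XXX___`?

1

XXX___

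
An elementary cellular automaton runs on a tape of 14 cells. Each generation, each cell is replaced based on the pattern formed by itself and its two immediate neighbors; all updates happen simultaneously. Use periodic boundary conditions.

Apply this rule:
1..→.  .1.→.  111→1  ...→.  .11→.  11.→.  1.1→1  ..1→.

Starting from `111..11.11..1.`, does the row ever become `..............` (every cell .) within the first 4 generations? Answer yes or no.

.1.....1.....1
1.............
..............
all cells are . at generation 3

yes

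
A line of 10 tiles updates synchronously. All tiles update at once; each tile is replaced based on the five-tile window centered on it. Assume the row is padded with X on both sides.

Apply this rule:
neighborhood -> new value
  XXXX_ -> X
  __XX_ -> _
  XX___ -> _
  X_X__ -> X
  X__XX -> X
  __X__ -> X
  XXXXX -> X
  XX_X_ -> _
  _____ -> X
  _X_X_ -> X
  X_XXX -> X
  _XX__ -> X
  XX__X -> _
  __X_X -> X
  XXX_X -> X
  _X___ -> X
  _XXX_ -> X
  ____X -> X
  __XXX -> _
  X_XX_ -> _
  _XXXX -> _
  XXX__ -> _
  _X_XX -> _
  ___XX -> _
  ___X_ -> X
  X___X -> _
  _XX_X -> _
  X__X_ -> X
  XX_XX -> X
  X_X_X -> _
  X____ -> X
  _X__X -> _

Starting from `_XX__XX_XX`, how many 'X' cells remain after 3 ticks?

X_X_X__XX_
X__XX_X__X
__X___X_X_
count of X: 3

3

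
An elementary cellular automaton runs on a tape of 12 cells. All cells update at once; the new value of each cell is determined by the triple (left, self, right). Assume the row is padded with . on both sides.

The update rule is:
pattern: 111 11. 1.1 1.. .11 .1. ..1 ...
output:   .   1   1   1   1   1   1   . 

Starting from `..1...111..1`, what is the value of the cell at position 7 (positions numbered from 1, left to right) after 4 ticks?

tick 1: .111.11.1111
tick 2: 11.111111..1
tick 3: 1111....1111
tick 4: 1..11..11..1
position 7 holds .

.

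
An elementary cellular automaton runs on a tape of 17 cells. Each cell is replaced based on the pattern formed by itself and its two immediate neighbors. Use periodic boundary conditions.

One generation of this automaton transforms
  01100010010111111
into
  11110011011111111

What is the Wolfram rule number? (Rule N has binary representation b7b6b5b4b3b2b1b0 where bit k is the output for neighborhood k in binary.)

position 12: 111 → 1  (bit 7 = 1)
position 2: 110 → 1  (bit 6 = 1)
position 0: 101 → 1  (bit 5 = 1)
position 3: 100 → 1  (bit 4 = 1)
position 1: 011 → 1  (bit 3 = 1)
position 6: 010 → 1  (bit 2 = 1)
position 5: 001 → 0  (bit 1 = 0)
position 4: 000 → 0  (bit 0 = 0)
bits b7..b0 = 11111100 = 252

252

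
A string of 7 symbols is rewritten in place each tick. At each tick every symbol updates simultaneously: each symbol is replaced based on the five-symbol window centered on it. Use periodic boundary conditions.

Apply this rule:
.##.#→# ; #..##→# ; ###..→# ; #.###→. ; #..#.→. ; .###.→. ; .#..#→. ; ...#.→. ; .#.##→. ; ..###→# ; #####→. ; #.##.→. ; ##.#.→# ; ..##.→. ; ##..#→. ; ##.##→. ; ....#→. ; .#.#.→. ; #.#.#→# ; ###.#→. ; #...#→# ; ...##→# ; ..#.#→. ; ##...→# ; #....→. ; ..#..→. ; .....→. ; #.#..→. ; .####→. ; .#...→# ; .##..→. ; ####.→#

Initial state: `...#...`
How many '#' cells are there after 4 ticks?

1

....#..
.....#.
......#
#......
count of #: 1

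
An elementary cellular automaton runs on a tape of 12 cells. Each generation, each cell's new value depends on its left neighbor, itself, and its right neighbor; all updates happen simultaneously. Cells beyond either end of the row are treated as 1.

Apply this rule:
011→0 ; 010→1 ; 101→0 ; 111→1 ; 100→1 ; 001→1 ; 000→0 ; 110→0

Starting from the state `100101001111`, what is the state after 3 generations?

111101110101

generation 1: 011101110111
generation 2: 001000100011
generation 3: 111101110101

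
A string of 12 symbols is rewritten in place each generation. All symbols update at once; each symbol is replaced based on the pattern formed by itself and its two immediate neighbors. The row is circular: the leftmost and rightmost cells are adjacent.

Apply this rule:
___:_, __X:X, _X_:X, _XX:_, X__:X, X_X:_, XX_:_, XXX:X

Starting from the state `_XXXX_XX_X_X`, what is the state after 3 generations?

generation 1: __XX_____X_X
generation 2: XX__X___XX_X
generation 3: X_XXXX_X____

X_XXXX_X____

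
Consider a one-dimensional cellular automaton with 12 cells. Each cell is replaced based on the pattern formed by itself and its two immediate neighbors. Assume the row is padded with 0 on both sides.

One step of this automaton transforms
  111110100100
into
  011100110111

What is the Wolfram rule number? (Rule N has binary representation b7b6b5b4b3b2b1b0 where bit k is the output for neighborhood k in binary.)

position 1: 111 → 1  (bit 7 = 1)
position 4: 110 → 0  (bit 6 = 0)
position 5: 101 → 0  (bit 5 = 0)
position 7: 100 → 1  (bit 4 = 1)
position 0: 011 → 0  (bit 3 = 0)
position 6: 010 → 1  (bit 2 = 1)
position 8: 001 → 0  (bit 1 = 0)
position 11: 000 → 1  (bit 0 = 1)
bits b7..b0 = 10010101 = 149

149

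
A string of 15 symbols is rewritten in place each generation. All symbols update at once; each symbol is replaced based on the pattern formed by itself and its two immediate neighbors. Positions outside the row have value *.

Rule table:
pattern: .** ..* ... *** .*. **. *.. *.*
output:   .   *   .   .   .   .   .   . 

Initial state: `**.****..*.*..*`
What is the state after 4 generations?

........*....*.
.......*....*..
......*....*..*
.....*....*..*.

.....*....*..*.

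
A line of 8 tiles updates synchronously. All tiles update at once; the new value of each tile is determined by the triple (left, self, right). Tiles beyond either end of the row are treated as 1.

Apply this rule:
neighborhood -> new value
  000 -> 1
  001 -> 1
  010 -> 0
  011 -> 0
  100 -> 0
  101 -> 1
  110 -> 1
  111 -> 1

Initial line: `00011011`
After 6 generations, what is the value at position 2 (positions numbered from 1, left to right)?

01101101
10110110
11011011
11101101
11110110
11111011
position 2 holds 1

1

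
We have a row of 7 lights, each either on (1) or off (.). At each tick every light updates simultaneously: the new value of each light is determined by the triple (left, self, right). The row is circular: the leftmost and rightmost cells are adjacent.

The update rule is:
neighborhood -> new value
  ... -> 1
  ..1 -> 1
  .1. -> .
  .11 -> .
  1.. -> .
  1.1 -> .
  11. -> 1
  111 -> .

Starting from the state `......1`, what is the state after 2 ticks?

.11111.
1....1.

1....1.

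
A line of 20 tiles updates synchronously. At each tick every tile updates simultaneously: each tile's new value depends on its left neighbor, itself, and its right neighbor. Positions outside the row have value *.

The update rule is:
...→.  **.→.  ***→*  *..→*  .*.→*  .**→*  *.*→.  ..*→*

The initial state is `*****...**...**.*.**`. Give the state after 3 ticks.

**.***.****.*.**..**

tick 1: ****.*.**.*.**..*.**
tick 2: ***..*.*..*.*.***.**
tick 3: **.***.****.*.**..**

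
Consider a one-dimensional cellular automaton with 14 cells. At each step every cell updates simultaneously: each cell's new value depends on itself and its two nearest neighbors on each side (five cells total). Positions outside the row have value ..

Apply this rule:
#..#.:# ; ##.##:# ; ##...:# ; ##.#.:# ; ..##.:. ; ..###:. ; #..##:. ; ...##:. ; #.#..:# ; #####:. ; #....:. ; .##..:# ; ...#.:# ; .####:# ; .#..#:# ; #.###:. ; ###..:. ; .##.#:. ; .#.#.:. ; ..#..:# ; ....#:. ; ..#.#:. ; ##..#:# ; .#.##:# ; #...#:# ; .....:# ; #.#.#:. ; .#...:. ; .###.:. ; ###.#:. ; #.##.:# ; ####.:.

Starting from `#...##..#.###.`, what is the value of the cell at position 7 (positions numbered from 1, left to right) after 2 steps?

step 1: #.#..###.#...#
step 2: ..##....##.###
position 7 holds .

.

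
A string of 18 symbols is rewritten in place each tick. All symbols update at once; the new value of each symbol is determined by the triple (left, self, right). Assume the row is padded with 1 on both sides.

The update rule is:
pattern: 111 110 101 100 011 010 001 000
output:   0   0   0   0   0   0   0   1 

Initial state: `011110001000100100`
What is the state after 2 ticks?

011110001000111110

000000100010000000
011110001000111110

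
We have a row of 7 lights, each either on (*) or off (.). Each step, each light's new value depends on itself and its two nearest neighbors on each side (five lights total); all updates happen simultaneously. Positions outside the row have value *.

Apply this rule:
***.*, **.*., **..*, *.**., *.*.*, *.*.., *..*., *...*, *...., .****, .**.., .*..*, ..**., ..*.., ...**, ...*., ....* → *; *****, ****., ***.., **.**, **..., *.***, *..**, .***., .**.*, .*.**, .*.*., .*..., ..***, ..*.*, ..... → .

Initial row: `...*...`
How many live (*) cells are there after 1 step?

5

.***.**
count of *: 5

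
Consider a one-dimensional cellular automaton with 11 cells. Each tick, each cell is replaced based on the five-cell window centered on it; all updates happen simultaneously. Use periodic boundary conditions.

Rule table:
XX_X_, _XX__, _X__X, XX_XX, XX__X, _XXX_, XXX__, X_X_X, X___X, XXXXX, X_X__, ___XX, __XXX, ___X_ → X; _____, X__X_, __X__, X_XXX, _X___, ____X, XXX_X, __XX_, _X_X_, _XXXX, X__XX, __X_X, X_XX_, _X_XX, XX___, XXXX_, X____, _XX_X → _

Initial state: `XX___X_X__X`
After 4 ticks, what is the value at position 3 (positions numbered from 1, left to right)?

XX_XX__XX_X
X_X_XX___X_
X_X__X_XX__
__XX____XX_
position 3 holds X

X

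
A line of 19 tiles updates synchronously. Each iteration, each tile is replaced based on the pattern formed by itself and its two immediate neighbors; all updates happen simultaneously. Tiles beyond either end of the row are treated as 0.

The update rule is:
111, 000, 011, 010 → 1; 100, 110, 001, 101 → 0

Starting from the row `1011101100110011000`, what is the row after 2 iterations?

1010001010101010010

1011001000100010011
1010001010101010010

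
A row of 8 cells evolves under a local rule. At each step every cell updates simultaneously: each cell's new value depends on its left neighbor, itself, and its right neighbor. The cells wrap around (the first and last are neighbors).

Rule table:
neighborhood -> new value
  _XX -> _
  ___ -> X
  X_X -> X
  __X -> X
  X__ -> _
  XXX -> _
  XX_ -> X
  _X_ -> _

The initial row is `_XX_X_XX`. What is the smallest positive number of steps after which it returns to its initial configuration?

8

step 1: X_XX_X_X
step 2: XX_XX_X_
step 3: _XX_XX_X
step 4: X_XX_XX_
step 5: _X_XX_XX
step 6: X_X_XX_X
step 7: XX_X_XX_
step 8: _XX_X_XX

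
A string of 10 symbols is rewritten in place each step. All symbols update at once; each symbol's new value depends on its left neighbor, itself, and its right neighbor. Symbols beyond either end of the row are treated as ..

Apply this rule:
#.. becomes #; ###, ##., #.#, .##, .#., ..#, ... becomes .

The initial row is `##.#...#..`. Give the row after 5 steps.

........#.

....#...#.
.....#...#
......#...
.......#..
........#.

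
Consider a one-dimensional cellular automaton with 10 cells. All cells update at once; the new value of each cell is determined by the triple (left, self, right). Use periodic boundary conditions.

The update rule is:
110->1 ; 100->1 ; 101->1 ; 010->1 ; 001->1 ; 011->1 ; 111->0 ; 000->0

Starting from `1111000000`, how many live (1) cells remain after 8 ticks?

1001100001
1111110011
0000011110
0000110011
1001111111
1111000000  (repeats tick 0; period 6)
tick 8: 1111110011
count of 1: 8

8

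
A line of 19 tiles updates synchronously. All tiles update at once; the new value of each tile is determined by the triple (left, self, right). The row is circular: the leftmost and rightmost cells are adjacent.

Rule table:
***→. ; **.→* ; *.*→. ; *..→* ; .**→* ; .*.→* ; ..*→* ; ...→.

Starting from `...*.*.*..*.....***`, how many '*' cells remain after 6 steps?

11

*.**.*.*****...**.*
*.**.*.*...**.***.*
*.**.*.**.***.*.*.*
*.**.*.**.*.*.*.*.*
*.**.*.**.*.*.*.*.*  (fixed point — unchanged through step 6)
count of *: 11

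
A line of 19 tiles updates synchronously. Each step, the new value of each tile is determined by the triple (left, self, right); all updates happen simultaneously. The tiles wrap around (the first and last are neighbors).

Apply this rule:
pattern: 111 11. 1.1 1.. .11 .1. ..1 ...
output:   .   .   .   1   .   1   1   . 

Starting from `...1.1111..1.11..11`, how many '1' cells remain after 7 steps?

1.11.....111...11..
1...1...1...1.1..11
.1.111.111.11.111..
11...............1.
..1.............11.
.111...........1..1
....1.........11111
count of 1: 6

6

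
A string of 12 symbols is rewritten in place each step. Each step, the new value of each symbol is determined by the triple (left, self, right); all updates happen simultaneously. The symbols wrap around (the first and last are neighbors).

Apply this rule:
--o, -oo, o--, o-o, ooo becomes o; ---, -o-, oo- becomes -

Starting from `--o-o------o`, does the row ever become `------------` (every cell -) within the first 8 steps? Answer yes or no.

oo-o-o----o-
o-o-o-o--o-o
-o-o-o-oo-oo
o-o-o-oo-oo-
-o-o-oo-oo-o
o-o-oo-oo-o-
-o-oo-oo-o-o
o-oo-oo-o-o-
step 8 is o-oo-oo-o-o-, still not uniform -

no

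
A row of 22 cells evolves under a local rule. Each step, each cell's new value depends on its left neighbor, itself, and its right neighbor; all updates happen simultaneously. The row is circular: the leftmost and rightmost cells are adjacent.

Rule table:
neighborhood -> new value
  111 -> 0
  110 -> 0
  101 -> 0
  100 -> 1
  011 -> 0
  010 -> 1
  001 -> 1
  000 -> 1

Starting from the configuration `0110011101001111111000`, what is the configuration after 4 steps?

0110011110001111111000

1001100001110000000111
0110011110001111111000
1001100001110000000111  (repeats step 1; period 2)
step 4: 0110011110001111111000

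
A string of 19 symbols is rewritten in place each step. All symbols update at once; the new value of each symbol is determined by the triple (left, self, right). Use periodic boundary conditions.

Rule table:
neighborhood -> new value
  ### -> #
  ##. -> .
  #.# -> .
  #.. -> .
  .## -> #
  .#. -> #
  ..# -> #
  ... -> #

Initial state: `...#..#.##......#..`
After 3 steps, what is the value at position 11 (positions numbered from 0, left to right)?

#

####.##.#..######.#
###..#..#.######..#
##..##.##.#####..##
position 11 holds #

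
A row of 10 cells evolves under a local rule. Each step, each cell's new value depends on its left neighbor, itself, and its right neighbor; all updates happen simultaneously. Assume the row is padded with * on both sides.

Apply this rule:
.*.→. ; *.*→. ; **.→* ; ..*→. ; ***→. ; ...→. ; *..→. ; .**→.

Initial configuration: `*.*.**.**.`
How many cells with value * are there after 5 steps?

*....*..*.
*.........
*.........  (fixed point — unchanged through step 5)
count of *: 1

1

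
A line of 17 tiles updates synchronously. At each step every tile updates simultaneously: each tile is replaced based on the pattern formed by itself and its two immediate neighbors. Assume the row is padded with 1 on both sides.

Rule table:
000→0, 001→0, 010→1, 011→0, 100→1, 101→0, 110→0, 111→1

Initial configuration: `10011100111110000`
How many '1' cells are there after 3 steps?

01001010011101000
01101011001001100
00001000101100010
count of 1: 5

5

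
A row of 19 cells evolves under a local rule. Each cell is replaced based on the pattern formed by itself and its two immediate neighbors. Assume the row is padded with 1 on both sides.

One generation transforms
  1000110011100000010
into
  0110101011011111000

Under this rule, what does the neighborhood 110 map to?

0

At position 0 the neighborhood is 110; the next row has 0 there.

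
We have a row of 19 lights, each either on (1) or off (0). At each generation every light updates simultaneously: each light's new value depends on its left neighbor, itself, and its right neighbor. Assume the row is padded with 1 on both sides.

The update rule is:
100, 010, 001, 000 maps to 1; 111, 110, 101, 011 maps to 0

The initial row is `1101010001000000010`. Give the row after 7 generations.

0001011111111111110
1111000000000000000
0000111111111111111
1111000000000000000  (repeats generation 2; period 2)
generation 7: 0000111111111111111

0000111111111111111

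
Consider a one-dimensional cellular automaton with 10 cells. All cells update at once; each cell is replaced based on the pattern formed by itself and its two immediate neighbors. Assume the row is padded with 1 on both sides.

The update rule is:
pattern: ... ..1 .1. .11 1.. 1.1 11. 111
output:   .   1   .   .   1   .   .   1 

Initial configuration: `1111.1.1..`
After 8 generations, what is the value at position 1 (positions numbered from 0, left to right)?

.

111.....11
11.1...1.1
1...1.1...
.1.1...1.1
....1.1...
1..1...1.1
.11.1.1...
.......1.1
position 1 holds .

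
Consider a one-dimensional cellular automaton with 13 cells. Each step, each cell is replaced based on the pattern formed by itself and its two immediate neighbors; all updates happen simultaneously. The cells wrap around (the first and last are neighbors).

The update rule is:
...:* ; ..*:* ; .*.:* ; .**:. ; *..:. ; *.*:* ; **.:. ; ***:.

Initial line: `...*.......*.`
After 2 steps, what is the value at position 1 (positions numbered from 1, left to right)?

.

****.*******.
....*.......*
position 1 holds .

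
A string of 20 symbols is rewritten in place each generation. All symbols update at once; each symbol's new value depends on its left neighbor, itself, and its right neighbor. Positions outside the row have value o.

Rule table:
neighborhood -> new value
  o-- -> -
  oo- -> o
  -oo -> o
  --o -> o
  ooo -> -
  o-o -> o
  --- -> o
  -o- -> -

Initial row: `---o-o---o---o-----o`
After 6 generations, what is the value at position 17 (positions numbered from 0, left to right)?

-oo-o--oo--oo--ooooo
oooo--ooo-ooo-oo----
---o-oo-ooo-oooo-ooo
-oo-ooooo-ooo--ooo--
ooooo---ooo-o-oo-o-o
----o-ooo-oo-oooo-oo
position 17 holds -

-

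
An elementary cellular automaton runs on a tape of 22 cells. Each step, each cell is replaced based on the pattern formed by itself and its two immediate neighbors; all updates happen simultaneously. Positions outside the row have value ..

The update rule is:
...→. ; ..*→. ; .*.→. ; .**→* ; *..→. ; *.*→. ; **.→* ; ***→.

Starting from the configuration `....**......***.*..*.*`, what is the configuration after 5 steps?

....**................

....**......*.*.......
....**................
....**................  (fixed point — unchanged through step 5)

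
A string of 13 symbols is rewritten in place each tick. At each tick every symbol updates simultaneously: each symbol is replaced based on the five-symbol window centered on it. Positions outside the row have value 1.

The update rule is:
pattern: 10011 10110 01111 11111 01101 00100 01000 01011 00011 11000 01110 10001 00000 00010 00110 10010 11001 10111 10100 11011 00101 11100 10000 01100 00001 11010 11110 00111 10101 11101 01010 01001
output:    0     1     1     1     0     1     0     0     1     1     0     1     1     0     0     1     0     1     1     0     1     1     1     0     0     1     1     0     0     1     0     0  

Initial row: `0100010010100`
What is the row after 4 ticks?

1111101101011

1101010110100
1110000101100
1111100101000
1111101101011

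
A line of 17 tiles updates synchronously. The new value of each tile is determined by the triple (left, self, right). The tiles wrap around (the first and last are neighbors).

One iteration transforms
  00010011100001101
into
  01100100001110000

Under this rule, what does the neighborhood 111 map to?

At position 7 the neighborhood is 111; the next row has 0 there.

0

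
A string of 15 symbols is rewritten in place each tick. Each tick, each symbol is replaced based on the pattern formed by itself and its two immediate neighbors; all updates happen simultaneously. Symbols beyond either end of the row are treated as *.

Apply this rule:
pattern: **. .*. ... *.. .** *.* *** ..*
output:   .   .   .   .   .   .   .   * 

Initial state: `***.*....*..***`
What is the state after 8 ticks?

tick 1: ........*..*...
tick 2: .......*..*...*
tick 3: ......*..*...*.
tick 4: .....*..*...*..
tick 5: ....*..*...*..*
tick 6: ...*..*...*..*.
tick 7: ..*..*...*..*..
tick 8: .*..*...*..*..*

.*..*...*..*..*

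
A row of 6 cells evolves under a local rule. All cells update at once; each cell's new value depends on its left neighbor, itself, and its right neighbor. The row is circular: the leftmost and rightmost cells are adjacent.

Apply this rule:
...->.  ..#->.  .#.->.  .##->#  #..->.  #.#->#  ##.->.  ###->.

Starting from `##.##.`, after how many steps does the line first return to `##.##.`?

3

#.##.#
.##.##
##.##.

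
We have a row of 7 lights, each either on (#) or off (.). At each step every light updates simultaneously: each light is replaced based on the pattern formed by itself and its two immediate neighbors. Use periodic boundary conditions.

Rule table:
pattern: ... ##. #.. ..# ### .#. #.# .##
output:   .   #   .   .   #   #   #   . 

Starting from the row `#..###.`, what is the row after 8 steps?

#......

#...###
#....##
#.....#
#......
#......  (fixed point — unchanged through step 8)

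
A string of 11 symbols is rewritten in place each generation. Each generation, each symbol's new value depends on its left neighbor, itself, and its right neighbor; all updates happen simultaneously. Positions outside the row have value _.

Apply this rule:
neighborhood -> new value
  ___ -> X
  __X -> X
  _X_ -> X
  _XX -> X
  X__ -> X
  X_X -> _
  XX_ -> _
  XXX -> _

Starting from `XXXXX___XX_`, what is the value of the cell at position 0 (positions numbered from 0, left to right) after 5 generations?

X____XXXX_X
XXXXXX____X
X_____XXXXX
XXXXXXX____
X______XXXX
position 0 holds X

X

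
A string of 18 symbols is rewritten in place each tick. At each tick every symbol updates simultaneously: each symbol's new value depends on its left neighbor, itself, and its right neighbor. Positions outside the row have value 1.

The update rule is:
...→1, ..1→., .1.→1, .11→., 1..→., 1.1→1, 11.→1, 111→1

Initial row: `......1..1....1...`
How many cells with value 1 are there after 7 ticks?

13

.1111.1..1.11.1.1.
1.11111..11.111111
11.1111...11.11111
111.111.1..11.1111
1111.1111...11.111
11111.111.1..11.11
111111.1111...11.1
count of 1: 13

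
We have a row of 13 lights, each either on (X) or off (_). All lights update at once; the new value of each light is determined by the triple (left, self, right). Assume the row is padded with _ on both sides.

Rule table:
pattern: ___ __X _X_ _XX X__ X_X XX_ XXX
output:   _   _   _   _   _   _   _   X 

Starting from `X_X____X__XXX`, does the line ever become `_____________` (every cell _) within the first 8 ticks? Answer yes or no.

yes

___________X_
_____________
all cells are _ at tick 2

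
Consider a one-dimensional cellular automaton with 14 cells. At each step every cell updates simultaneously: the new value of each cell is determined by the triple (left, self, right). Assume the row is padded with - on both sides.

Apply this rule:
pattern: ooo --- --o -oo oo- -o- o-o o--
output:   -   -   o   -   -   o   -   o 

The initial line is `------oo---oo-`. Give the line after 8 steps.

------ooo-----

-----o--o-o--o
----ooooo-oooo
---o----------
--ooo---------
-o---o--------
ooo-ooo-------
-------o------
------ooo-----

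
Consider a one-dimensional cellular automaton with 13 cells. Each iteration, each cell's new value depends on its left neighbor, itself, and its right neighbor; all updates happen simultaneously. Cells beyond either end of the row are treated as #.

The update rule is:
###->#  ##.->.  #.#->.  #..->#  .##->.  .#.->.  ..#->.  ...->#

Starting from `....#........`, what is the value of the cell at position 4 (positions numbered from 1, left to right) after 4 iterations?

.

iteration 1: ###..#######.
iteration 2: ##.#..#####..
iteration 3: #...#..###.#.
iteration 4: .##..#..#....
position 4 holds .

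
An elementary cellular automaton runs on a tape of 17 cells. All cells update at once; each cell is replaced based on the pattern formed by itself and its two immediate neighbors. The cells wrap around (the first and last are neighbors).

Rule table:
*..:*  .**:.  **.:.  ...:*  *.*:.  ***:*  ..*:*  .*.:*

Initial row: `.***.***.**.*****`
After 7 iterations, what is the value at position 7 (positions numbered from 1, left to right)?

..*...*......***.
*************.*.*
************..*..
.**********.*****
..********...***.
**.******.***.*.*
*...****...*..*..
position 7 holds *

*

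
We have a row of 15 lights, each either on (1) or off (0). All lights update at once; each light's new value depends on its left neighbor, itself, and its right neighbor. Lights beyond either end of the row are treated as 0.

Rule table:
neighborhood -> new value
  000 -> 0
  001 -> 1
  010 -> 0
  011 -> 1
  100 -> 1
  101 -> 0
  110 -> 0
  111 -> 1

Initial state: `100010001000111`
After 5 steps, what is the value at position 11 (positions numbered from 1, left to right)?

0

010101010101110
100000000001101
010000000011000
101000000110100
000100001100010
position 11 holds 0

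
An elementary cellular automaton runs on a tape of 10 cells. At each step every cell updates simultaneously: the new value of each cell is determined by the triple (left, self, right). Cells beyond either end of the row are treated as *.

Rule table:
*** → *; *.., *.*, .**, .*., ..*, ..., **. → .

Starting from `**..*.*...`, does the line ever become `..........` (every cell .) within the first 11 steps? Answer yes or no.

yes

*.........
..........
all cells are . at step 2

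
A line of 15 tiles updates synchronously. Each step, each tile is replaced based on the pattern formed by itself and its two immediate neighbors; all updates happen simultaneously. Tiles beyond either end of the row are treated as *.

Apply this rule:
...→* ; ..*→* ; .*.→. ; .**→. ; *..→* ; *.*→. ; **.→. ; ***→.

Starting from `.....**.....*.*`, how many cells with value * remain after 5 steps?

*****..*****...
.....**.....***
*****..*****...  (repeats step 1; period 2)
step 5: *****..*****...
count of *: 10

10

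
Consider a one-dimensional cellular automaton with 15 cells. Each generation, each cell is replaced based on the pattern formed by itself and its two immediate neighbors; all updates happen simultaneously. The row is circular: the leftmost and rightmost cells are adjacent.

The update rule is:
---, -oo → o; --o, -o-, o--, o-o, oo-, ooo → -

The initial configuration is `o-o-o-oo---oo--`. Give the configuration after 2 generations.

generation 1: ------o--o-o---
generation 2: ooooo--------oo

ooooo--------oo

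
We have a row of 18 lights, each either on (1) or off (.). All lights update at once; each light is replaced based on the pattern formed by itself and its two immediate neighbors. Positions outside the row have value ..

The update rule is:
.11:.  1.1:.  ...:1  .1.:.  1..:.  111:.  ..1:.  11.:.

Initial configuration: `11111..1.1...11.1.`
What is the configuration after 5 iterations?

iteration 1: ...........1......
iteration 2: 1111111111...11111
iteration 3: ...........1......  (repeats iteration 1; period 2)
iteration 5: ...........1......

...........1......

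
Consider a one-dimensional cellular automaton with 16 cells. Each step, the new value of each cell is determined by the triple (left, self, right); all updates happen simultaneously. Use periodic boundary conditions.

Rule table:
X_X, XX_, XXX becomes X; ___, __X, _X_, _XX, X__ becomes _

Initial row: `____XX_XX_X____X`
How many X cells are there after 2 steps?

3

step 1: _____XX_XX______
step 2: ______XX_X______
count of X: 3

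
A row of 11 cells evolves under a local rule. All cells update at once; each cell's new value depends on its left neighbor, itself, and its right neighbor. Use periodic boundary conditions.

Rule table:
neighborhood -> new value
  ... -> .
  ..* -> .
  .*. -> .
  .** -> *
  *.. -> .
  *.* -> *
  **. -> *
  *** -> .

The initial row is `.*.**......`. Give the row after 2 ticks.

..***......
..*.*......

..*.*......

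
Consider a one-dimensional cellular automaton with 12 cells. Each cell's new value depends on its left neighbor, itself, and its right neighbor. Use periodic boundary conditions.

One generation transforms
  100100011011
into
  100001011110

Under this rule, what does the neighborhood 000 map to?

At position 5 the neighborhood is 000; the next row has 1 there.

1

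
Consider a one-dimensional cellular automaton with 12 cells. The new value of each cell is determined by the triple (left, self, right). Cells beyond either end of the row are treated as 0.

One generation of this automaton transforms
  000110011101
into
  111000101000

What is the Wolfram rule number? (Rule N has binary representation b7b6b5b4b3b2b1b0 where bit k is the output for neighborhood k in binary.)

131

position 8: 111 → 1  (bit 7 = 1)
position 4: 110 → 0  (bit 6 = 0)
position 10: 101 → 0  (bit 5 = 0)
position 5: 100 → 0  (bit 4 = 0)
position 3: 011 → 0  (bit 3 = 0)
position 11: 010 → 0  (bit 2 = 0)
position 2: 001 → 1  (bit 1 = 1)
position 0: 000 → 1  (bit 0 = 1)
bits b7..b0 = 10000011 = 131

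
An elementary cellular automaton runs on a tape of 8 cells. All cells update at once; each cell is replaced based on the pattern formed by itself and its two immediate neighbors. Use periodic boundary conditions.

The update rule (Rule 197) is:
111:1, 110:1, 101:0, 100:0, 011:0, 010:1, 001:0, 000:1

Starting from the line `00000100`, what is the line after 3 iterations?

01110100

11110101
11110100
01110100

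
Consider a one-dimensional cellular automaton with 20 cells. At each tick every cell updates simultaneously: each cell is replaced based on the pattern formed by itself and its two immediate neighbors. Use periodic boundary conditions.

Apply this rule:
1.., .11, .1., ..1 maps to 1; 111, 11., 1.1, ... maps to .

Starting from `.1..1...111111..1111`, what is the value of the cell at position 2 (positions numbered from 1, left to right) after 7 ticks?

.11111.11.....111...
11.....1.1...11..1..
1.1...11.11.11.11111
..11.11..1..1..1....
.11..1.1111111111...
11.111.1.........1..
1..1...11.......1111
position 2 holds .

.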